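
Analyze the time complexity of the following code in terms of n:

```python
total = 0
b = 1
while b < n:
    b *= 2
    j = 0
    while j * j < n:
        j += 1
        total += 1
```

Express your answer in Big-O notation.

Each loop level contributes: log n × √n. Multiplying the contributions gives O(√n log n).

Answer: O(√n log n)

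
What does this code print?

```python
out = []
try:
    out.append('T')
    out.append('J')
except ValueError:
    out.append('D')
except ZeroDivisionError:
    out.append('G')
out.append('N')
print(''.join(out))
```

Execution trace: 'T' (try body) → 'J' (try body, no exception) → 'N' (after the try/except). Output: TJN

Answer: TJN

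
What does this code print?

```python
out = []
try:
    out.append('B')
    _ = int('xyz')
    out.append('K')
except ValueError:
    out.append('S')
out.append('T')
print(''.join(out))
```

Execution trace: 'B' (try body) → 'S' (except ValueError) → 'T' (after the try/except). Output: BST

Answer: BST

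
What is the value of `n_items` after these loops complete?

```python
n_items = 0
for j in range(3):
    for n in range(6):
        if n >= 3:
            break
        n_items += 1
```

Inner breaks at 3, outer runs 3 times
`n_items` takes the values: 0 → 1 → 2 → 3 → 4 → 5 → 6 → 7 → 8 → 9

Answer: 9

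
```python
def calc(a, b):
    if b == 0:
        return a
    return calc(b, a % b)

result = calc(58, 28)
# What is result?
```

calc(58, 28) -> calc(28, 2) -> calc(2, 0) -> 2

Answer: 2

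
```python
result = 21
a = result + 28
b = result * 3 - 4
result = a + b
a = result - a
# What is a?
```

Trace:
`result = 21` → result = 21
`a = result + 28` → a = 49
`b = result * 3 - 4` → b = 59
`result = a + b` → result = 108
`a = result - a` → a = 59
So a = 59

Answer: 59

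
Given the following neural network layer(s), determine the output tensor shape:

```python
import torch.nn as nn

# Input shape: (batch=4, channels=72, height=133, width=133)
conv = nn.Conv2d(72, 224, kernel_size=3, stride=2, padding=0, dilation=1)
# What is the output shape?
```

Input: (4, 72, 133, 133) -> Output: (4, 224, 66, 66)

Answer: (4, 224, 66, 66)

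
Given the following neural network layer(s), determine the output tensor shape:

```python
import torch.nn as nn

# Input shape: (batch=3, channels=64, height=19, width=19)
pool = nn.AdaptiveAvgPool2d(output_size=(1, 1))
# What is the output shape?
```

Input: (3, 64, 19, 19) -> Output: (3, 64, 1, 1)

Answer: (3, 64, 1, 1)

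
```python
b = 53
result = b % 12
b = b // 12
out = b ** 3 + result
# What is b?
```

Trace:
`b = 53` → b = 53
`result = b % 12` → result = 5
`b = b // 12` → b = 4
`out = b ** 3 + result` → out = 69
So b = 4

Answer: 4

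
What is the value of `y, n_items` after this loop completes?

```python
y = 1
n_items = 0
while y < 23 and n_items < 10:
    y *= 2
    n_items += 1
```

Double until >= 23 or 10 iterations
`y, n_items` takes the values: (1, 0) → (2, 0) → (2, 1) → (4, 1) → (4, 2) → (8, 2) → (8, 3) → (16, 3) → (16, 4) → (32, 4) → (32, 5)

Answer: 32, 5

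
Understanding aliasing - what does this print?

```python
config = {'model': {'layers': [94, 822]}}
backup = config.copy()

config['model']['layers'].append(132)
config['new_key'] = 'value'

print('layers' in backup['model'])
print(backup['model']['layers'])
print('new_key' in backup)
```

Key concept: shallow copy gotcha with nested dict.
Step by step:
`config = {'model': {'layers': [94, 822]}}` → config = {'model': {'layers': [94, 822]}}
`backup = config.copy()` → backup = {'model': {'layers': [94, 822]}}
`config['model']['layers'].append(132)` → config = {'model': {'layers': [94, 822, 132]}}; backup = {'model': {'layers': [94, 822, 132]}}
`config['new_key'] = 'value'` → config = {'model': {'layers': [94, 822, 132]}, 'new_key': 'value'}
`print('layers' in backup['model'])` → prints True
`print(backup['model']['layers'])` → prints [94, 822, 132]
`print('new_key' in backup)` → prints False

Answer:
True
[94, 822, 132]
False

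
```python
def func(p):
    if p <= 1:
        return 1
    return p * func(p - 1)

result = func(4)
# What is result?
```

func(4) = 4 * 3 * 2 * 1 = 24

Answer: 24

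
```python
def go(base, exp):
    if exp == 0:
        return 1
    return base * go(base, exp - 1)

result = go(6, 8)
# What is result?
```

go(6, 8) = 6 * 6 * 6 * 6 * 6 * 6 * 6 * 6 = 1679616

Answer: 1679616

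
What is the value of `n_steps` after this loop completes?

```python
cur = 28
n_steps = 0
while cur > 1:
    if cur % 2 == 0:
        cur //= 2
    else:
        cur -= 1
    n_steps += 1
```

Steps to reduce 28 to 1
`n_steps` takes the values: 0 → 1 → 2 → 3 → 4 → 5 → 6

Answer: 6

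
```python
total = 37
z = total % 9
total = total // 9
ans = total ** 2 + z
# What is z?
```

Trace:
`total = 37` → total = 37
`z = total % 9` → z = 1
`total = total // 9` → total = 4
`ans = total ** 2 + z` → ans = 17
So z = 1

Answer: 1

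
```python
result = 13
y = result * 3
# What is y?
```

Trace:
`result = 13` → result = 13
`y = result * 3` → y = 39
So y = 39

Answer: 39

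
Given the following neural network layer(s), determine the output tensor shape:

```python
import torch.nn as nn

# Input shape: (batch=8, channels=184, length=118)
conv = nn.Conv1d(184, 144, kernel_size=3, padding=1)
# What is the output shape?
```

Input: (8, 184, 118) -> Output: (8, 144, 118)

Answer: (8, 144, 118)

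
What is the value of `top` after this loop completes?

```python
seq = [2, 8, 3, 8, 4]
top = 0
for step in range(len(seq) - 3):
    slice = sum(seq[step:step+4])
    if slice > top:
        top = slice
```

Max sum of 4-element window in [2, 8, 3, 8, 4]
`top` takes the values: 0 → 21 → 23

Answer: 23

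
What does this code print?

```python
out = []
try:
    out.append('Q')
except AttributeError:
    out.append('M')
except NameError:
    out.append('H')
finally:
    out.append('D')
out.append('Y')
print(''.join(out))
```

Execution trace: 'Q' (try body, no exception) → 'D' (finally) → 'Y' (after the try/except). Output: QDY

Answer: QDY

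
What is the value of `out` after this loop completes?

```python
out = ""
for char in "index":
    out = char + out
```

Reverse 'index'
`out` takes the values: "" → "i" → "ni" → "dni" → "edni" → "xedni"

Answer: "xedni"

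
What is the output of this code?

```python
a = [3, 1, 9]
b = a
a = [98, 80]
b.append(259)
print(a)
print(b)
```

Key concept: rebinding vs mutation: a is rebound to a new list, b still points at the original.
Step by step:
`a = [3, 1, 9]` → a = [3, 1, 9]
`b = a` → b = [3, 1, 9] (same object as a)
`a = [98, 80]` → a = [98, 80]
`b.append(259)` → b = [3, 1, 9, 259]
`print(a)` → prints [98, 80]
`print(b)` → prints [3, 1, 9, 259]

Answer:
[98, 80]
[3, 1, 9, 259]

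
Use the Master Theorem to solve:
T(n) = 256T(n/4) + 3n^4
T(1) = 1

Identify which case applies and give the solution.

a=256, b=4, f(n)=3n^4. log_4(256) = 4. Since c=4 = 4, Case 2 applies: T(n) = Θ(n^log_b(a) · log n) = O(n^4 log n).

Answer: O(n^4 log n) - Case 2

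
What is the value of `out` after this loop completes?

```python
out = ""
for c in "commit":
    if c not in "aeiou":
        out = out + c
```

Remove vowels from 'commit'
`out` takes the values: "" → "c" → "cm" → "cmm" → "cmmt"

Answer: "cmmt"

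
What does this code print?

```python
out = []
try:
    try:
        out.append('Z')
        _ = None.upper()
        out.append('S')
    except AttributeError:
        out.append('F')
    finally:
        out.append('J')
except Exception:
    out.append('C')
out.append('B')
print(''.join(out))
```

Execution trace: 'Z' (inner try body) → 'F' (inner except AttributeError) → 'J' (inner finally) → 'B' (after the try/except). Output: ZFJB

Answer: ZFJB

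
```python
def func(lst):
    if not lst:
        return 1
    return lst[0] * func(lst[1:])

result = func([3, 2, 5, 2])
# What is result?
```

Product over [3, 2, 5, 2] = 3 * 2 * 5 * 2 = 60

Answer: 60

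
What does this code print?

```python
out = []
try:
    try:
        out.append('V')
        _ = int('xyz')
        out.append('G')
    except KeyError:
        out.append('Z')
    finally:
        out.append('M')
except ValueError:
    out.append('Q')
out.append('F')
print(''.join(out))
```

Execution trace: 'V' (inner try body) → 'M' (inner finally) → 'Q' (outer except ValueError) → 'F' (after the try/except). Output: VMQF

Answer: VMQF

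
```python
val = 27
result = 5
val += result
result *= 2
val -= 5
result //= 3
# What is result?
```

Trace:
`val = 27` → val = 27
`result = 5` → result = 5
`val += result` → val = 32
`result *= 2` → result = 10
`val -= 5` → val = 27
`result //= 3` → result = 3
So result = 3

Answer: 3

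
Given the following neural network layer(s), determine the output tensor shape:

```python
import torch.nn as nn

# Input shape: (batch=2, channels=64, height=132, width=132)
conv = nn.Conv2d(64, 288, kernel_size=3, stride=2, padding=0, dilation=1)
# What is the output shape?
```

Input: (2, 64, 132, 132) -> Output: (2, 288, 65, 65)

Answer: (2, 288, 65, 65)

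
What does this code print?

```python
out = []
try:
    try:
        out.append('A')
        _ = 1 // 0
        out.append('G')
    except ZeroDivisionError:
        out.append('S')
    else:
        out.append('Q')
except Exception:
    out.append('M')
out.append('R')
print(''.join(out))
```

Execution trace: 'A' (inner try body) → 'S' (inner except ZeroDivisionError) → 'R' (after the try/except). Output: ASR

Answer: ASR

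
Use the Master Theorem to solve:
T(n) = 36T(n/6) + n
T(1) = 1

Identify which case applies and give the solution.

a=36, b=6, f(n)=n. log_6(36) = 2. Since c=1 < 2, Case 1 applies: T(n) = Θ(n^log_b(a)) = O(n^2).

Answer: O(n^2) - Case 1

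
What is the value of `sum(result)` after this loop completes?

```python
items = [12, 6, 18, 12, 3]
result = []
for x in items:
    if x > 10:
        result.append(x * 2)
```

Sum of doubled values > 10
`result` takes the values: [] → [24] → [24, 36] → [24, 36, 24]
So `sum(result)` = 84

Answer: 84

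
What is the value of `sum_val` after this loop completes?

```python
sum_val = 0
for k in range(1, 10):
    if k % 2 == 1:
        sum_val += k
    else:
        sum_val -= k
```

Add odd, subtract even
`sum_val` takes the values: 0 → 1 → -1 → 2 → -2 → 3 → -3 → 4 → -4 → 5

Answer: 5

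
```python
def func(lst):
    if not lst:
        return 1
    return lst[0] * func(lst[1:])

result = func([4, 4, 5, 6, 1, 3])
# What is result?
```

Product over [4, 4, 5, 6, 1, 3] = 4 * 4 * 5 * 6 * 1 * 3 = 1440

Answer: 1440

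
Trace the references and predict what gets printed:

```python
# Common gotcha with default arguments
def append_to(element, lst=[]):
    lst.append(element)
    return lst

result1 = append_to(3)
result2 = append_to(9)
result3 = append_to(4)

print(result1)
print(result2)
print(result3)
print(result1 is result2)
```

Key concept: mutable default argument gotcha.
Step by step:
`result1 = append_to(3)` → result1 = [3]
`result2 = append_to(9)` → result1 = [3, 9] (same object as result2); result2 = [3, 9] (same object as result1)
`result3 = append_to(4)` → result1 = [3, 9, 4] (same object as result2, result3); result2 = [3, 9, 4] (same object as result1, result3); result3 = [3, 9, 4] (same object as result1, result2)
`print(result1)` → prints [3, 9, 4]
`print(result2)` → prints [3, 9, 4]
`print(result3)` → prints [3, 9, 4]
`print(result1 is result2)` → prints True

Answer:
[3, 9, 4]
[3, 9, 4]
[3, 9, 4]
True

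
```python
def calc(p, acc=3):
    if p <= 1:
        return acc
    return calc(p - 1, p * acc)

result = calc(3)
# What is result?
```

Accumulator trace (n, acc): (3, 3) -> (2, 9) -> (1, 18) -> return 18

Answer: 18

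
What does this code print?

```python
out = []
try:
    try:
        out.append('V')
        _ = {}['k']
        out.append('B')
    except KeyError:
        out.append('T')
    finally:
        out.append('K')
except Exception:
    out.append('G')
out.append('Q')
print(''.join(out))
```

Execution trace: 'V' (inner try body) → 'T' (inner except KeyError) → 'K' (inner finally) → 'Q' (after the try/except). Output: VTKQ

Answer: VTKQ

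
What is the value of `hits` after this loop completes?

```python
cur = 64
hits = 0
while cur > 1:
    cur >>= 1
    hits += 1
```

Count right shifts until 1
`hits` takes the values: 0 → 1 → 2 → 3 → 4 → 5 → 6

Answer: 6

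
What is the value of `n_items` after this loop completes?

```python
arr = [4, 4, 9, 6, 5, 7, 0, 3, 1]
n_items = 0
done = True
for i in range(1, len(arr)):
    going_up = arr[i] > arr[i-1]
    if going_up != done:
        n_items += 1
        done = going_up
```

Count direction changes in [4, 4, 9, 6, 5, 7, 0, 3, 1]
`n_items` takes the values: 0 → 1 → 2 → 3 → 4 → 5 → 6 → 7

Answer: 7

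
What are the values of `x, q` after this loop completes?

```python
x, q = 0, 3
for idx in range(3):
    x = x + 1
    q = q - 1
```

x goes 0→3, q goes 3→0
`x, q` takes the values: (0, 3) → (1, 3) → (1, 2) → (2, 2) → (2, 1) → (3, 1) → (3, 0)

Answer: 3, 0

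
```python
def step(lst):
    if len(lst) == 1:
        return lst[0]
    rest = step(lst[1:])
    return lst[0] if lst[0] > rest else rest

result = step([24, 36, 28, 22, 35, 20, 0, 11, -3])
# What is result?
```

Recursive max over [24, 36, 28, 22, 35, 20, 0, 11, -3] = 36

Answer: 36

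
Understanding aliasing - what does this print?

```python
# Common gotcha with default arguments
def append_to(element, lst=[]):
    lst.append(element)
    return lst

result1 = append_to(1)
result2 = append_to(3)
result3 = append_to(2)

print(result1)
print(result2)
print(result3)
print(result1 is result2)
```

Key concept: mutable default argument gotcha.
Step by step:
`result1 = append_to(1)` → result1 = [1]
`result2 = append_to(3)` → result1 = [1, 3] (same object as result2); result2 = [1, 3] (same object as result1)
`result3 = append_to(2)` → result1 = [1, 3, 2] (same object as result2, result3); result2 = [1, 3, 2] (same object as result1, result3); result3 = [1, 3, 2] (same object as result1, result2)
`print(result1)` → prints [1, 3, 2]
`print(result2)` → prints [1, 3, 2]
`print(result3)` → prints [1, 3, 2]
`print(result1 is result2)` → prints True

Answer:
[1, 3, 2]
[1, 3, 2]
[1, 3, 2]
True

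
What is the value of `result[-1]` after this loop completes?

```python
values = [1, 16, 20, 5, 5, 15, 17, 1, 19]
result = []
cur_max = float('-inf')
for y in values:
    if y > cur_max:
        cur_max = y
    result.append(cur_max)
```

Running max ends at 20
`result` takes the values: [] → [1] → [1, 16] → [1, 16, 20] → [1, 16, 20, 20] → [1, 16, 20, 20, 20] → [1, 16, 20, 20, 20, 20] → [1, 16, 20, 20, 20, 20, 20] → [1, 16, 20, 20, 20, 20, 20, 20] → [1, 16, 20, 20, 20, 20, 20, 20, 20]
So `result[-1]` = 20

Answer: 20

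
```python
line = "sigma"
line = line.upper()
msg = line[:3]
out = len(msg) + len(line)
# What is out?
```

Trace:
`line = "sigma"` → line = 'sigma'
`line = line.upper()` → line = 'SIGMA'
`msg = line[:3]` → msg = 'SIG'
`out = len(msg) + len(line)` → out = 8
So out = 8

Answer: 8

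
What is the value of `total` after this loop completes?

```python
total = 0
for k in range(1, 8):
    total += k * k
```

Sum of squares 1² to 7² = 140
`total` takes the values: 0 → 1 → 5 → 14 → 30 → 55 → 91 → 140

Answer: 140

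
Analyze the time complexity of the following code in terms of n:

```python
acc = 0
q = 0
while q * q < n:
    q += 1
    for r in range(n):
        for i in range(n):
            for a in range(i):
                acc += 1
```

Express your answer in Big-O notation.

Each loop level contributes: √n × n × n × n. Multiplying the contributions gives O(n^3√n).

Answer: O(n^3√n)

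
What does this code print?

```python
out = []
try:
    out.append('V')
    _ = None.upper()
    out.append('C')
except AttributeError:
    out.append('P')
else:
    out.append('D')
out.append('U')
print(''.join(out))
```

Execution trace: 'V' (try body) → 'P' (except AttributeError) → 'U' (after the try/except). Output: VPU

Answer: VPU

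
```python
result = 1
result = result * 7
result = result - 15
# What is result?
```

Trace:
`result = 1` → result = 1
`result = result * 7` → result = 7
`result = result - 15` → result = -8
So result = -8

Answer: -8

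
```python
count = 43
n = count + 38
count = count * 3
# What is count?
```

Trace:
`count = 43` → count = 43
`n = count + 38` → n = 81
`count = count * 3` → count = 129
So count = 129

Answer: 129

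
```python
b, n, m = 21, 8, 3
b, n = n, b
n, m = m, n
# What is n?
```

Trace:
`b, n, m = 21, 8, 3` → b = 21; n = 8; m = 3
`b, n = n, b` → b = 8; n = 21
`n, m = m, n` → n = 3; m = 21
So n = 3

Answer: 3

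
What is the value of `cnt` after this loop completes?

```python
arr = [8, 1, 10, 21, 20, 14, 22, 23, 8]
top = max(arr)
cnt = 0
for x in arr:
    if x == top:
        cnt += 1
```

Count of max value 23 in [8, 1, 10, 21, 20, 14, 22, 23, 8]
`cnt` takes the values: 0 → 1

Answer: 1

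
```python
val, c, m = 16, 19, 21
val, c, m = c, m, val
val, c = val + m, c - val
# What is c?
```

Trace:
`val, c, m = 16, 19, 21` → val = 16; c = 19; m = 21
`val, c, m = c, m, val` → val = 19; c = 21; m = 16
`val, c = val + m, c - val` → val = 35; c = 2
So c = 2

Answer: 2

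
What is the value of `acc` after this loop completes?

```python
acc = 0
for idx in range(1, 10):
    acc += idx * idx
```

Sum of squares 1² to 9² = 285
`acc` takes the values: 0 → 1 → 5 → 14 → 30 → 55 → 91 → 140 → 204 → 285

Answer: 285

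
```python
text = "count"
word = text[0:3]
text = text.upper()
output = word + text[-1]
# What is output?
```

Trace:
`text = "count"` → text = 'count'
`word = text[0:3]` → word = 'cou'
`text = text.upper()` → text = 'COUNT'
`output = word + text[-1]` → output = 'couT'
So output = 'couT'

Answer: 'couT'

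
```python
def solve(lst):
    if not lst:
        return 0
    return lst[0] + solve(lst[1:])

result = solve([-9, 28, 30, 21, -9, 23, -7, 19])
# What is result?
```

(-9) + 28 + 30 + 21 + (-9) + 23 + (-7) + 19 + 0 = 96

Answer: 96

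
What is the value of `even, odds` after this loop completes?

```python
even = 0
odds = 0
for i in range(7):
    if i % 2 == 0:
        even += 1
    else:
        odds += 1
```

Count evens and odds in range(7)
`even, odds` takes the values: (0, 0) → (1, 0) → (1, 1) → (2, 1) → (2, 2) → (3, 2) → (3, 3) → (4, 3)

Answer: 4, 3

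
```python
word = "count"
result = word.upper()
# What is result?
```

Trace:
`word = "count"` → word = 'count'
`result = word.upper()` → result = 'COUNT'
So result = 'COUNT'

Answer: 'COUNT'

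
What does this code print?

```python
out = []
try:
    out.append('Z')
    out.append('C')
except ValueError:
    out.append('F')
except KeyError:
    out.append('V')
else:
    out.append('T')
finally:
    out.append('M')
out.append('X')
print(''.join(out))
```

Execution trace: 'Z' (try body) → 'C' (try body, no exception) → 'T' (else) → 'M' (finally) → 'X' (after the try/except). Output: ZCTMX

Answer: ZCTMX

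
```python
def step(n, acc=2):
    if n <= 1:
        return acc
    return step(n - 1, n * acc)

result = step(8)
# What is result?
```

Accumulator trace (n, acc): (8, 2) -> (7, 16) -> (6, 112) -> (5, 672) -> (4, 3360) -> (3, 13440) -> (2, 40320) -> (1, 80640) -> return 80640

Answer: 80640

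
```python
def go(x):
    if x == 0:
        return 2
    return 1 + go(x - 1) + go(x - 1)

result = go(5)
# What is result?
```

go(x) = 1 + 2·go(x-1), go(0)=2. Closed form: (2+1)·2^5 - 1 = 95.

Answer: 95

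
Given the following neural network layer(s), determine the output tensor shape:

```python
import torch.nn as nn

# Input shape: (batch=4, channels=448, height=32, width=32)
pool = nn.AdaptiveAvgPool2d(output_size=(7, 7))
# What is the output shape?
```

Input: (4, 448, 32, 32) -> Output: (4, 448, 7, 7)

Answer: (4, 448, 7, 7)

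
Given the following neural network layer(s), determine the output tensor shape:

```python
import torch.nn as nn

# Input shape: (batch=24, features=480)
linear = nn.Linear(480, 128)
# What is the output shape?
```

Input: (24, 480) -> Output: (24, 128)

Answer: (24, 128)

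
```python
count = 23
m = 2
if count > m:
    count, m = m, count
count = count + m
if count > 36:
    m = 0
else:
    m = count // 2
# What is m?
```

Trace:
`count = 23` → count = 23
`m = 2` → m = 2
`if count > m: ...` → count > m is True → count = 2; m = 23
`count = count + m` → count = 25
`if count > 36: ...` → count > 36 is False, take else branch → m = 12
So m = 12

Answer: 12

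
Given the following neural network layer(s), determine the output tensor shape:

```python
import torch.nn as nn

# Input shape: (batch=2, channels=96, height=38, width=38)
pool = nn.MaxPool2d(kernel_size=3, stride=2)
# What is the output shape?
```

Input: (2, 96, 38, 38) -> Output: (2, 96, 18, 18)

Answer: (2, 96, 18, 18)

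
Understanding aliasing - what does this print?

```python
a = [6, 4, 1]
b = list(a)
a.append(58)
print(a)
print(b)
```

Key concept: list() constructor creates copy.
Step by step:
`a = [6, 4, 1]` → a = [6, 4, 1]
`b = list(a)` → b = [6, 4, 1]
`a.append(58)` → a = [6, 4, 1, 58]
`print(a)` → prints [6, 4, 1, 58]
`print(b)` → prints [6, 4, 1]

Answer:
[6, 4, 1, 58]
[6, 4, 1]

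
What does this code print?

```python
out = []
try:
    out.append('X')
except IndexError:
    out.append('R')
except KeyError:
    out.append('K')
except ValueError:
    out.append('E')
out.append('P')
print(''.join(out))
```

Execution trace: 'X' (try body, no exception) → 'P' (after the try/except). Output: XP

Answer: XP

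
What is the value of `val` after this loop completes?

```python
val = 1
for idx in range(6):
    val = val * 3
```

Multiply by 3, 6 times: 1 * 3^6 = 729
`val` takes the values: 1 → 3 → 9 → 27 → 81 → 243 → 729

Answer: 729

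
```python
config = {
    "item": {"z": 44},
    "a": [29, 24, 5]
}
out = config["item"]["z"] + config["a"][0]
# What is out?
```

Trace:
`config = { ...` → config = {'item': {'z': 44}, 'a': [29, 24, 5]}
`out = config["item"]["z"] + config["a"][0]` → out = 73
So out = 73

Answer: 73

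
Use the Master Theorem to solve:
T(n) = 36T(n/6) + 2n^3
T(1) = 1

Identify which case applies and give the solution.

a=36, b=6, f(n)=2n^3. log_6(36) = 2. Since c=3 > 2 and the regularity condition holds (36(n/6)^3 = (36/6^3)n^3 with 36/6^3 < 1), Case 3 applies: T(n) = Θ(f(n)) = O(n^3).

Answer: O(n^3) - Case 3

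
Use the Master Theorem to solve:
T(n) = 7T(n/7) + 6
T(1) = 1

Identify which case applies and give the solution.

a=7, b=7, f(n)=6. log_7(7) = 1. Since c=0 < 1, Case 1 applies: T(n) = Θ(n^log_b(a)) = O(n).

Answer: O(n) - Case 1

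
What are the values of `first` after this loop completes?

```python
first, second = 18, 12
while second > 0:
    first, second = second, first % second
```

GCD of 18 and 12
`first` takes the values: 18 → 12 → 6

Answer: 6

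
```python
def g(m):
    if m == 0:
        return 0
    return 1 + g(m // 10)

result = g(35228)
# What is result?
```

Count of digits of 35228: 5

Answer: 5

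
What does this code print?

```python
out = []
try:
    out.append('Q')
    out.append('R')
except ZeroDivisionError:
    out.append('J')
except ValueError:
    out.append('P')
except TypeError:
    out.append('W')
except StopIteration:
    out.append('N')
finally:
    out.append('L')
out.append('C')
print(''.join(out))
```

Execution trace: 'Q' (try body) → 'R' (try body, no exception) → 'L' (finally) → 'C' (after the try/except). Output: QRLC

Answer: QRLC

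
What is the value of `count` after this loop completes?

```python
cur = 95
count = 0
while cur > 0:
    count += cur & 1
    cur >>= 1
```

Count set bits in 95 (binary: 0b1011111)
`count` takes the values: 0 → 1 → 2 → 3 → 4 → 5 → 6

Answer: 6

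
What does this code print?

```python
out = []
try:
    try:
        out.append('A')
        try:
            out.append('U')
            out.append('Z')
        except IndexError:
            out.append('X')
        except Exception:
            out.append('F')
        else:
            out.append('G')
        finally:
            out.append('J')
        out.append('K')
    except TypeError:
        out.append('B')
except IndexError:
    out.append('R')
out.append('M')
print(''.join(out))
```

Execution trace: 'A' (try body) → 'U' (inner try body) → 'Z' (inner try body, no exception) → 'G' (inner else) → 'J' (inner finally) → 'K' (try body, no exception) → 'M' (after the try/except). Output: AUZGJKM

Answer: AUZGJKM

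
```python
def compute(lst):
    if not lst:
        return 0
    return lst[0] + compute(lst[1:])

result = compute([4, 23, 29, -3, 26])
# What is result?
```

4 + 23 + 29 + (-3) + 26 + 0 = 79

Answer: 79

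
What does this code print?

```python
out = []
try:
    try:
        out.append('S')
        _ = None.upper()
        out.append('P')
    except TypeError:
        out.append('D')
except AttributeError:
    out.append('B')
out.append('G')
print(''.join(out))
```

Execution trace: 'S' (inner try body) → 'B' (outer except AttributeError) → 'G' (after the try/except). Output: SBG

Answer: SBG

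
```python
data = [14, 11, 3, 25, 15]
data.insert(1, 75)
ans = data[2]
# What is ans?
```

Trace:
`data = [14, 11, 3, 25, 15]` → data = [14, 11, 3, 25, 15]
`data.insert(1, 75)` → data = [14, 75, 11, 3, 25, 15]
`ans = data[2]` → ans = 11
So ans = 11

Answer: 11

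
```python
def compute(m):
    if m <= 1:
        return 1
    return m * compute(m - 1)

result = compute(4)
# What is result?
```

compute(4) = 4 * 3 * 2 * 1 = 24

Answer: 24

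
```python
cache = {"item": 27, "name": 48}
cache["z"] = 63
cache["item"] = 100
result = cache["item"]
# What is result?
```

Trace:
`cache = {"item": 27, "name": 48}` → cache = {'item': 27, 'name': 48}
`cache["z"] = 63` → cache = {'item': 27, 'name': 48, 'z': 63}
`cache["item"] = 100` → cache = {'item': 100, 'name': 48, 'z': 63}
`result = cache["item"]` → result = 100
So result = 100

Answer: 100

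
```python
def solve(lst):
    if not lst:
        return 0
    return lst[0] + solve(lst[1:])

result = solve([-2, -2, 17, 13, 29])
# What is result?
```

(-2) + (-2) + 17 + 13 + 29 + 0 = 55

Answer: 55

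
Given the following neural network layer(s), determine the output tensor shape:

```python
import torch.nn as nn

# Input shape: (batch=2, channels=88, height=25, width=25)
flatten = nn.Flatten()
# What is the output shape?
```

Input: (2, 88, 25, 25) -> Output: (2, 55000)

Answer: (2, 55000)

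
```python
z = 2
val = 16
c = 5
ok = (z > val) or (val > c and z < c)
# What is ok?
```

Trace:
`z = 2` → z = 2
`val = 16` → val = 16
`c = 5` → c = 5
`ok = (z > val) or (val > c and z < c)` → ok = True
So ok = True

Answer: True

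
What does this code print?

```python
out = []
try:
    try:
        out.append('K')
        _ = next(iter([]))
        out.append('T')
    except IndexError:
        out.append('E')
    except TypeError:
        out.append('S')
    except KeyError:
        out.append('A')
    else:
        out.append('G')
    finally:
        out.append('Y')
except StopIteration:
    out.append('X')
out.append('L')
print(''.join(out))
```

Execution trace: 'K' (try body) → 'Y' (finally) → 'X' (outer except StopIteration) → 'L' (after the try/except). Output: KYXL

Answer: KYXL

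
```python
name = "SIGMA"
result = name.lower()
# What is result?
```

Trace:
`name = "SIGMA"` → name = 'SIGMA'
`result = name.lower()` → result = 'sigma'
So result = 'sigma'

Answer: 'sigma'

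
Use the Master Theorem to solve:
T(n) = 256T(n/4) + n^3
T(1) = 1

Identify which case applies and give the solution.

a=256, b=4, f(n)=n^3. log_4(256) = 4. Since c=3 < 4, Case 1 applies: T(n) = Θ(n^log_b(a)) = O(n^4).

Answer: O(n^4) - Case 1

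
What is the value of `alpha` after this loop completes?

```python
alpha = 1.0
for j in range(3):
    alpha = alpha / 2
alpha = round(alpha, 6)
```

Halving LR 3 times: 1 / 2^3
`alpha` takes the values: 1.0 → 0.5 → 0.25 → 0.125

Answer: 0.125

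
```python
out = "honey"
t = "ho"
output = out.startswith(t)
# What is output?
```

Trace:
`out = "honey"` → out = 'honey'
`t = "ho"` → t = 'ho'
`output = out.startswith(t)` → output = True
So output = True

Answer: True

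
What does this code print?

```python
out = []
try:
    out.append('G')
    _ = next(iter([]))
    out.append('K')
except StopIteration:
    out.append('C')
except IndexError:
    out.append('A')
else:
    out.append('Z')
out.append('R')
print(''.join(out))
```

Execution trace: 'G' (try body) → 'C' (except StopIteration) → 'R' (after the try/except). Output: GCR

Answer: GCR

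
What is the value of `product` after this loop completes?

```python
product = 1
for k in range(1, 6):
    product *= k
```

5! = 120
`product` takes the values: 1 → 2 → 6 → 24 → 120

Answer: 120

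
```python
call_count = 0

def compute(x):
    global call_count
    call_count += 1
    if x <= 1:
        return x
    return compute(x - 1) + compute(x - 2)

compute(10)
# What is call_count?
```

Calls(x) = 1 + Calls(x-1) + Calls(x-2); Calls(0)=Calls(1)=1. For x=10 this gives 177.

Answer: 177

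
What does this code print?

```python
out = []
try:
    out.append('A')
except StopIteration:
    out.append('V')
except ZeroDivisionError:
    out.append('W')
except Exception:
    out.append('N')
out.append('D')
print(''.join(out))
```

Execution trace: 'A' (try body, no exception) → 'D' (after the try/except). Output: AD

Answer: AD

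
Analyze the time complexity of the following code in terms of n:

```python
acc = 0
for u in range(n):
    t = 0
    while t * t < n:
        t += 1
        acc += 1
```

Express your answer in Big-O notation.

Each loop level contributes: n × √n. Multiplying the contributions gives O(n√n).

Answer: O(n√n)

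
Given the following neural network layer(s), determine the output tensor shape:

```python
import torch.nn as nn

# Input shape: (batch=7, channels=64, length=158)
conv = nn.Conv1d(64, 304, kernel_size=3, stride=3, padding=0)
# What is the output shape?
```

Input: (7, 64, 158) -> Output: (7, 304, 52)

Answer: (7, 304, 52)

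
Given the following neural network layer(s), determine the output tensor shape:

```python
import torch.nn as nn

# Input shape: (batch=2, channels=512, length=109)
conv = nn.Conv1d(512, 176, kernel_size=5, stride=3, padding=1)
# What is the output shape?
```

Input: (2, 512, 109) -> Output: (2, 176, 36)

Answer: (2, 176, 36)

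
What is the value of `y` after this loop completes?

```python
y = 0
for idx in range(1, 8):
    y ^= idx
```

XOR of 1 to 7
`y` takes the values: 0 → 1 → 3 → 0 → 4 → 1 → 7 → 0

Answer: 0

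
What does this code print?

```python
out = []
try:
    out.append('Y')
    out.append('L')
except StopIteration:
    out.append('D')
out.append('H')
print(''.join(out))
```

Execution trace: 'Y' (try body) → 'L' (try body, no exception) → 'H' (after the try/except). Output: YLH

Answer: YLH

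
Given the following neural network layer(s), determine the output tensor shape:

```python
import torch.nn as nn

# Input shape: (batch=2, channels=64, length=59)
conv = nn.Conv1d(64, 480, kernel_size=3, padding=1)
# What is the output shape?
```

Input: (2, 64, 59) -> Output: (2, 480, 59)

Answer: (2, 480, 59)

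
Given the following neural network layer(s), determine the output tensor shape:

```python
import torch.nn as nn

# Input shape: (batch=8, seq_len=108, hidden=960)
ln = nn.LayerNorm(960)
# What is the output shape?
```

Input: (8, 108, 960) -> Output: (8, 108, 960)

Answer: (8, 108, 960)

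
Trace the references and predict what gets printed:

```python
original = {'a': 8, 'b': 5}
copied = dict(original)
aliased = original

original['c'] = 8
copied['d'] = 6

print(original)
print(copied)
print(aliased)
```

Key concept: dict() creates copy, assignment creates alias.
Step by step:
`original = {'a': 8, 'b': 5}` → original = {'a': 8, 'b': 5}
`copied = dict(original)` → copied = {'a': 8, 'b': 5}
`aliased = original` → aliased = {'a': 8, 'b': 5} (same object as original)
`original['c'] = 8` → original = {'a': 8, 'b': 5, 'c': 8} (same object as aliased); aliased = {'a': 8, 'b': 5, 'c': 8} (same object as original)
`copied['d'] = 6` → copied = {'a': 8, 'b': 5, 'd': 6}
`print(original)` → prints {'a': 8, 'b': 5, 'c': 8}
`print(copied)` → prints {'a': 8, 'b': 5, 'd': 6}
`print(aliased)` → prints {'a': 8, 'b': 5, 'c': 8}

Answer:
{'a': 8, 'b': 5, 'c': 8}
{'a': 8, 'b': 5, 'd': 6}
{'a': 8, 'b': 5, 'c': 8}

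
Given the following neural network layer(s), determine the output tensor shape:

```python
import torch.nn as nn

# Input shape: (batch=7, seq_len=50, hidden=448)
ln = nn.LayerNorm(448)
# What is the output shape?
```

Input: (7, 50, 448) -> Output: (7, 50, 448)

Answer: (7, 50, 448)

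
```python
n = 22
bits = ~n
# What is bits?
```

Trace:
`n = 22` → n = 22
`bits = ~n` → bits = -23
So bits = -23

Answer: -23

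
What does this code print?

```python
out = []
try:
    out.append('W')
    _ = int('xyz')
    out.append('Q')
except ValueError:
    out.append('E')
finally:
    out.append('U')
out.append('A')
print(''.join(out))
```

Execution trace: 'W' (try body) → 'E' (except ValueError) → 'U' (finally) → 'A' (after the try/except). Output: WEUA

Answer: WEUA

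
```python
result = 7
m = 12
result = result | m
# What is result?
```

Trace:
`result = 7` → result = 7
`m = 12` → m = 12
`result = result | m` → result = 15
So result = 15

Answer: 15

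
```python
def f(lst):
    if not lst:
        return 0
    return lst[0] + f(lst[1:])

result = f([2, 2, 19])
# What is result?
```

2 + 2 + 19 + 0 = 23

Answer: 23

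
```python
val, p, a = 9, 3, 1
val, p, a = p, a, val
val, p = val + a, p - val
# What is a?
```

Trace:
`val, p, a = 9, 3, 1` → val = 9; p = 3; a = 1
`val, p, a = p, a, val` → val = 3; p = 1; a = 9
`val, p = val + a, p - val` → val = 12; p = -2
So a = 9

Answer: 9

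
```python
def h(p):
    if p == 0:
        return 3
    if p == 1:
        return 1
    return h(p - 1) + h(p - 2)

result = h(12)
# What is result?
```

Build up from base cases: h(0)=3, h(1)=1, h(2)=4, h(3)=5, h(4)=9, h(5)=14, h(6)=23, ..., h(12)=411

Answer: 411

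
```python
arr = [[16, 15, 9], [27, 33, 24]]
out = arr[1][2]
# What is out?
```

Trace:
`arr = [[16, 15, 9], [27, 33, 24]]` → arr = [[16, 15, 9], [27, 33, 24]]
`out = arr[1][2]` → out = 24
So out = 24

Answer: 24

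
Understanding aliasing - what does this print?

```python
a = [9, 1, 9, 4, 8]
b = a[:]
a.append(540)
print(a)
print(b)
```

Key concept: slice [:] creates copy.
Step by step:
`a = [9, 1, 9, 4, 8]` → a = [9, 1, 9, 4, 8]
`b = a[:]` → b = [9, 1, 9, 4, 8]
`a.append(540)` → a = [9, 1, 9, 4, 8, 540]
`print(a)` → prints [9, 1, 9, 4, 8, 540]
`print(b)` → prints [9, 1, 9, 4, 8]

Answer:
[9, 1, 9, 4, 8, 540]
[9, 1, 9, 4, 8]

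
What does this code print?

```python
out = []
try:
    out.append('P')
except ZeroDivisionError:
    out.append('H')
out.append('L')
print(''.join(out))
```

Execution trace: 'P' (try body, no exception) → 'L' (after the try/except). Output: PL

Answer: PL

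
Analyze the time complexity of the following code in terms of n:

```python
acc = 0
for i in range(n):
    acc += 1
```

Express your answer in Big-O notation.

Each loop level contributes: n. Multiplying the contributions gives O(n).

Answer: O(n)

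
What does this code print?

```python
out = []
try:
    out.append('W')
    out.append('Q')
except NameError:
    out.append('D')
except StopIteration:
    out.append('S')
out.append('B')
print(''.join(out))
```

Execution trace: 'W' (try body) → 'Q' (try body, no exception) → 'B' (after the try/except). Output: WQB

Answer: WQB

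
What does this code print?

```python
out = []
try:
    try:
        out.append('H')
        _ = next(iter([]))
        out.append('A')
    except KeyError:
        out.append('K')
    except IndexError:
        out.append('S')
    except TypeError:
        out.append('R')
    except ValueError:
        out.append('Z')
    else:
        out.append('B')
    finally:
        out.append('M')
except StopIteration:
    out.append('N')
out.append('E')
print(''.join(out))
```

Execution trace: 'H' (try body) → 'M' (finally) → 'N' (outer except StopIteration) → 'E' (after the try/except). Output: HMNE

Answer: HMNE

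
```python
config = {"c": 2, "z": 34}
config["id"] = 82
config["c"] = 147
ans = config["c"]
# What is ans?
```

Trace:
`config = {"c": 2, "z": 34}` → config = {'c': 2, 'z': 34}
`config["id"] = 82` → config = {'c': 2, 'z': 34, 'id': 82}
`config["c"] = 147` → config = {'c': 147, 'z': 34, 'id': 82}
`ans = config["c"]` → ans = 147
So ans = 147

Answer: 147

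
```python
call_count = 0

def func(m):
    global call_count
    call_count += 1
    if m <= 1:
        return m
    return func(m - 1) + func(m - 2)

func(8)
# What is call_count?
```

Calls(m) = 1 + Calls(m-1) + Calls(m-2); Calls(0)=Calls(1)=1. For m=8 this gives 67.

Answer: 67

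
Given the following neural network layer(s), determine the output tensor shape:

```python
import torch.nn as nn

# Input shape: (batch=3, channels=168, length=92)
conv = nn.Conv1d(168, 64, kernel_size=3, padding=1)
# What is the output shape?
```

Input: (3, 168, 92) -> Output: (3, 64, 92)

Answer: (3, 64, 92)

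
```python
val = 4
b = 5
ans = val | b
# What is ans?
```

Trace:
`val = 4` → val = 4
`b = 5` → b = 5
`ans = val | b` → ans = 5
So ans = 5

Answer: 5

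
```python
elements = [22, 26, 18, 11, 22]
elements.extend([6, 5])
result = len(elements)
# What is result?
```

Trace:
`elements = [22, 26, 18, 11, 22]` → elements = [22, 26, 18, 11, 22]
`elements.extend([6, 5])` → elements = [22, 26, 18, 11, 22, 6, 5]
`result = len(elements)` → result = 7
So result = 7

Answer: 7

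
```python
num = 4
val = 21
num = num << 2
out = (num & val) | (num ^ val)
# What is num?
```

Trace:
`num = 4` → num = 4
`val = 21` → val = 21
`num = num << 2` → num = 16
`out = (num & val) | (num ^ val)` → out = 21
So num = 16

Answer: 16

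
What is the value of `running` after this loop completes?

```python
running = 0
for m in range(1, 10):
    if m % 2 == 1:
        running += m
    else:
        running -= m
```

Add odd, subtract even
`running` takes the values: 0 → 1 → -1 → 2 → -2 → 3 → -3 → 4 → -4 → 5

Answer: 5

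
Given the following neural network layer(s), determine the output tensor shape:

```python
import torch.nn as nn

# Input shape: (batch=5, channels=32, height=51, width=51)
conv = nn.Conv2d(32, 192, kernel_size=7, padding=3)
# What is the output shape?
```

Input: (5, 32, 51, 51) -> Output: (5, 192, 51, 51)

Answer: (5, 192, 51, 51)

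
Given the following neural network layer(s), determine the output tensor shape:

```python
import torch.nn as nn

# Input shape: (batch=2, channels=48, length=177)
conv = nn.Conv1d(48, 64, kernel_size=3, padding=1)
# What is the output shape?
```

Input: (2, 48, 177) -> Output: (2, 64, 177)

Answer: (2, 64, 177)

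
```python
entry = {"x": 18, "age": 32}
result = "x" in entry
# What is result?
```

Trace:
`entry = {"x": 18, "age": 32}` → entry = {'x': 18, 'age': 32}
`result = "x" in entry` → result = True
So result = True

Answer: True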